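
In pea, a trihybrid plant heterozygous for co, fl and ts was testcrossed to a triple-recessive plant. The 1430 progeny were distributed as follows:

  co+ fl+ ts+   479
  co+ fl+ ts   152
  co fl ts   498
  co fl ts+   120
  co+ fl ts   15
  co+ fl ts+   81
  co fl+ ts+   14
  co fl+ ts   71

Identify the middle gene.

co

The two most frequent reciprocal classes, co+ fl+ ts+ and co fl ts, are the parental types, so the F1 was co+ fl+ ts+ / co fl ts.
The two rarest classes, co fl+ ts+ and co+ fl ts, are the double crossovers. Comparing them with the parentals, only the co allele has switched, so co is the middle locus and the order is ts – co – fl.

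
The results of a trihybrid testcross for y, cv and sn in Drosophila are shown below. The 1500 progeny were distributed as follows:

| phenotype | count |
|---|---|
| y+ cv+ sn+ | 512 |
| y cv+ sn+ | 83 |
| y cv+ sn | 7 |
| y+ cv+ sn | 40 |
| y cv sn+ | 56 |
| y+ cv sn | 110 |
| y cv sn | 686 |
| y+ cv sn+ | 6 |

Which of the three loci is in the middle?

The two most frequent reciprocal classes, y+ cv+ sn+ and y cv sn, are the parental types, so the F1 was y+ cv+ sn+ / y cv sn.
The two rarest classes, y+ cv sn+ and y cv+ sn, are the double crossovers. Comparing them with the parentals, only the cv allele has switched, so cv is the middle locus and the order is sn – cv – y.

cv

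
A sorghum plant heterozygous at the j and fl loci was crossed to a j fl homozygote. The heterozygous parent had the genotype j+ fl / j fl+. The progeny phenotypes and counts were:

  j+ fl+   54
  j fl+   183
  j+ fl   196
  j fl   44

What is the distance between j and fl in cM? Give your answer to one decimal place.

The recombinant classes are j+ fl+ and j fl: 54 + 44 = 98.
Recombination frequency = 98/477 = 0.2055 ≈ 20.5%, i.e. 20.5 cM.

20.5 cM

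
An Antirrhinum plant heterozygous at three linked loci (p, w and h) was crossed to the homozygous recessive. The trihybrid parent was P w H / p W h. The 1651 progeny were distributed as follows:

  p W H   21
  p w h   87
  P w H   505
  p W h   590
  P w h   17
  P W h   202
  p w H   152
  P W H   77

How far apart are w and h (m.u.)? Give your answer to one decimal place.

12.2 m.u.

The two rarest classes, P w h and p W H, are the double crossovers. Comparing them with the parentals, only the h allele has switched, so h is the middle locus and the order is w – h – p.
Crossovers in the w–h interval produce the single-crossover classes P W H and p w h (77 + 87 = 164) plus the double crossovers (38).
RF(w–h) = (164 + 38) / 1651 = 202/1651 = 0.1224 → 12.2 m.u.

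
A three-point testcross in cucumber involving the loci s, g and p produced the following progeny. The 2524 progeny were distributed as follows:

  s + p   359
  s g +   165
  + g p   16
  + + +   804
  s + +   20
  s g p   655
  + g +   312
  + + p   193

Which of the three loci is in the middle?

s

The two most frequent reciprocal classes, s g p and + + +, are the parental types, so the F1 was s g p / + + +.
The two rarest classes, + g p and s + +, are the double crossovers. Comparing them with the parentals, only the s allele has switched, so s is the middle locus and the order is g – s – p.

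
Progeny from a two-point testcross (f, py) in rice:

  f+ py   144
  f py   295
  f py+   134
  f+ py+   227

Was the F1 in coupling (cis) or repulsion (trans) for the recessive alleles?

The two most frequent classes are f+ py+ (227) and f py (295); these are the parental (non-recombinant) types.
So the F1 carried f+ py+ on one chromosome and f py on the other — the recessive alleles are on the same chromosome (cis / coupling).

cis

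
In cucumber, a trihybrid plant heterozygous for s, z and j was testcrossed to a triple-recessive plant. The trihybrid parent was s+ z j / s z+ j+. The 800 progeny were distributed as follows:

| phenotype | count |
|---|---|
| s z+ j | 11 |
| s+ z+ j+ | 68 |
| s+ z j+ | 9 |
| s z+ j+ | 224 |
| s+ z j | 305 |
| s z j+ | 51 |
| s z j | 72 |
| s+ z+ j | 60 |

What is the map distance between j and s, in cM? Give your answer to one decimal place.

20.0 cM

The two rarest classes, s+ z j+ and s z+ j, are the double crossovers. Comparing them with the parentals, only the j allele has switched, so j is the middle locus and the order is z – j – s.
Crossovers in the j–s interval produce the single-crossover classes s z j and s+ z+ j+ (72 + 68 = 140) plus the double crossovers (20).
RF(j–s) = (140 + 20) / 800 = 160/800 = 0.2000 → 20.0 cM.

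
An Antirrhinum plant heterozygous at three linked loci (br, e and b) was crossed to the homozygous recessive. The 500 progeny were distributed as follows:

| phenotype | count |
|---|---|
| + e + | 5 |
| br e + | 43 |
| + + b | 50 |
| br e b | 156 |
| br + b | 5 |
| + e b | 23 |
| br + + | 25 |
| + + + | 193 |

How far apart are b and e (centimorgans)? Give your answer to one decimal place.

The two most frequent reciprocal classes, + + + and br e b, are the parental types, so the F1 was + + + / br e b.
The two rarest classes, + e + and br + b, are the double crossovers. Comparing them with the parentals, only the e allele has switched, so e is the middle locus and the order is b – e – br.
Crossovers in the b–e interval produce the single-crossover classes + + b and br e + (50 + 43 = 93) plus the double crossovers (10).
RF(b–e) = (93 + 10) / 500 = 103/500 = 0.2060 → 20.6 centimorgans.

20.6 centimorgans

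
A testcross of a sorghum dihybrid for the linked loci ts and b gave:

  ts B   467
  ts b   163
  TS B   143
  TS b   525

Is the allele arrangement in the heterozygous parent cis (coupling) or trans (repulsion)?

The two most frequent classes are TS b (525) and ts B (467); these are the parental (non-recombinant) types.
So the F1 carried TS b on one chromosome and ts B on the other — the recessive alleles are on opposite chromosomes (trans / repulsion).

trans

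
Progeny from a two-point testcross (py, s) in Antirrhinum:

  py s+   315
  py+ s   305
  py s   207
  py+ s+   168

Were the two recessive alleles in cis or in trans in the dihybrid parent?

The two most frequent classes are py+ s (305) and py s+ (315); these are the parental (non-recombinant) types.
So the F1 carried py+ s on one chromosome and py s+ on the other — the recessive alleles are on opposite chromosomes (trans / repulsion).

trans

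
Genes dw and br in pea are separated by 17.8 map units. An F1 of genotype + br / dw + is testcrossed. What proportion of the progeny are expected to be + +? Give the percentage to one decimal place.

A map distance of 17.8 map units corresponds to a recombination frequency of 0.178.
The F1 is + br / dw +, so + + is a recombinant gamete class with expected frequency r/2 = 0.178/2 = 0.0890.
That is 0.0890 = 8.9% of the progeny.

8.9%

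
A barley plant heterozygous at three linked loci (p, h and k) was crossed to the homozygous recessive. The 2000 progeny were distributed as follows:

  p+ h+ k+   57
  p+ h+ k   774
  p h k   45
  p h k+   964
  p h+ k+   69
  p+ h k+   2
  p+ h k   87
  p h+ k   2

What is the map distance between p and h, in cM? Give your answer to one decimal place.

8.0 cM

The two most frequent reciprocal classes, p+ h+ k and p h k+, are the parental types, so the F1 was p+ h+ k / p h k+.
The two rarest classes, p h+ k and p+ h k+, are the double crossovers. Comparing them with the parentals, only the p allele has switched, so p is the middle locus and the order is k – p – h.
Crossovers in the p–h interval produce the single-crossover classes p+ h k and p h+ k+ (87 + 69 = 156) plus the double crossovers (4).
RF(p–h) = (156 + 4) / 2000 = 160/2000 = 0.0800 → 8.0 cM.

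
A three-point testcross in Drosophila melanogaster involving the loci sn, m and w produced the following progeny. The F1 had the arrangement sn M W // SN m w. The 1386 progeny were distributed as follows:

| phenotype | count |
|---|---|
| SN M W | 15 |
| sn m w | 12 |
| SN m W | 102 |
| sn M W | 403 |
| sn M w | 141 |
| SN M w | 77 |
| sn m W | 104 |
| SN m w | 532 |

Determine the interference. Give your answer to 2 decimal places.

The two rarest classes, SN M W and sn m w, are the double crossovers. Comparing them with the parentals, only the sn allele has switched, so sn is the middle locus and the order is w – sn – m.
w–sn: (243 + 27)/1386 = 0.1948; sn–m: (181 + 27)/1386 = 0.1501.
Expected DCO frequency = 0.1948 × 0.1501 ≈ 0.02924; observed = 27/1386 ≈ 0.01948.
Coefficient of coincidence = 0.01948/0.02924 ≈ 0.67; interference = 1 − 0.67 = 0.33.

0.33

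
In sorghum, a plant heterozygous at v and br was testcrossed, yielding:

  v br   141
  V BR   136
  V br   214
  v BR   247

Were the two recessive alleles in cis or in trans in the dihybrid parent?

trans

The two most frequent classes are V br (214) and v BR (247); these are the parental (non-recombinant) types.
So the F1 carried V br on one chromosome and v BR on the other — the recessive alleles are on opposite chromosomes (trans / repulsion).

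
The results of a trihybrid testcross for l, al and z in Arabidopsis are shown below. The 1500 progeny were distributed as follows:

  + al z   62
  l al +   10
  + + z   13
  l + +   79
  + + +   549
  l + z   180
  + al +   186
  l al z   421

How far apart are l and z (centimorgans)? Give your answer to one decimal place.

The two most frequent reciprocal classes, l al z and + + +, are the parental types, so the F1 was l al z / + + +.
The two rarest classes, l al + and + + z, are the double crossovers. Comparing them with the parentals, only the z allele has switched, so z is the middle locus and the order is l – z – al.
Crossovers in the l–z interval produce the single-crossover classes + al z and l + + (62 + 79 = 141) plus the double crossovers (23).
RF(l–z) = (141 + 23) / 1500 = 164/1500 = 0.1093 → 10.9 centimorgans.

10.9 centimorgans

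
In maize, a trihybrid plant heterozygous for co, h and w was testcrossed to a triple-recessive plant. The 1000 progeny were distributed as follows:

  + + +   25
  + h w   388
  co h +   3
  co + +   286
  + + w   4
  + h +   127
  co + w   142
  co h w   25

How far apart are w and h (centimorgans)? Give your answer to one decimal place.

The two most frequent reciprocal classes, co + + and + h w, are the parental types, so the F1 was co + + / + h w.
The two rarest classes, co h + and + + w, are the double crossovers. Comparing them with the parentals, only the h allele has switched, so h is the middle locus and the order is co – h – w.
Crossovers in the h–w interval produce the single-crossover classes co + w and + h + (142 + 127 = 269) plus the double crossovers (7).
RF(h–w) = (269 + 7) / 1000 = 276/1000 = 0.2760 → 27.6 centimorgans.

27.6 centimorgans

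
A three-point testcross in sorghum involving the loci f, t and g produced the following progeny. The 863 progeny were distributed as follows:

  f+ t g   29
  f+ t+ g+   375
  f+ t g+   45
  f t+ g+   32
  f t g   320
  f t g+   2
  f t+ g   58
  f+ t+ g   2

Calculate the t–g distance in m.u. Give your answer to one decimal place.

The two most frequent reciprocal classes, f+ t+ g+ and f t g, are the parental types, so the F1 was f+ t+ g+ / f t g.
The two rarest classes, f+ t+ g and f t g+, are the double crossovers. Comparing them with the parentals, only the g allele has switched, so g is the middle locus and the order is f – g – t.
Crossovers in the g–t interval produce the single-crossover classes f+ t g+ and f t+ g (45 + 58 = 103) plus the double crossovers (4).
RF(g–t) = (103 + 4) / 863 = 107/863 = 0.1240 → 12.4 m.u.

12.4 m.u.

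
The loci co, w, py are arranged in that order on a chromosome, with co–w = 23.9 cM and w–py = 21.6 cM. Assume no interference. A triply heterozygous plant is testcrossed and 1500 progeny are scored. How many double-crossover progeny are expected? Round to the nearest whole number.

77

Map distances give recombination frequencies of 0.239 and 0.216 for the two intervals.
With no interference, expected double-crossover frequency = 0.239 × 0.216 = 0.05162.
Expected number = 0.05162 × 1500 = 77.44 ≈ 77.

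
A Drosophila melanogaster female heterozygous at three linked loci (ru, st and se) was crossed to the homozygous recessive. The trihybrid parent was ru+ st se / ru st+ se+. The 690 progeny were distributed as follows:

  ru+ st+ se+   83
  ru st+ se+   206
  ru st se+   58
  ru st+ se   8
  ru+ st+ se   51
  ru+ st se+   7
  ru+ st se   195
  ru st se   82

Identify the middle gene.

The two rarest classes, ru+ st se+ and ru st+ se, are the double crossovers. Comparing them with the parentals, only the se allele has switched, so se is the middle locus and the order is st – se – ru.

se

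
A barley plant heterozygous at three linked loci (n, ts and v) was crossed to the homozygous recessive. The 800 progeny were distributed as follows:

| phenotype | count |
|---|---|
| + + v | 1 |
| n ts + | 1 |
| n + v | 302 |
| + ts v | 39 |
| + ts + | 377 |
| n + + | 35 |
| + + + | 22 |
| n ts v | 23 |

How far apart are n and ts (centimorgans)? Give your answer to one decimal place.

The two most frequent reciprocal classes, + ts + and n + v, are the parental types, so the F1 was + ts + / n + v.
The two rarest classes, n ts + and + + v, are the double crossovers. Comparing them with the parentals, only the n allele has switched, so n is the middle locus and the order is ts – n – v.
Crossovers in the ts–n interval produce the single-crossover classes + + + and n ts v (22 + 23 = 45) plus the double crossovers (2).
RF(ts–n) = (45 + 2) / 800 = 47/800 = 0.0587 → 5.9 centimorgans.

5.9 centimorgans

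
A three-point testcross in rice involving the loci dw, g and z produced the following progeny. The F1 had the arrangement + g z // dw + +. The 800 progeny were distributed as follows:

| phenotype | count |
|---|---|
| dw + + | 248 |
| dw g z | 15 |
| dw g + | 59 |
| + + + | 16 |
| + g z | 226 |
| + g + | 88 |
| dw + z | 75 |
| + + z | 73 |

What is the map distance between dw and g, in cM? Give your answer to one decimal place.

The two rarest classes, dw g z and + + +, are the double crossovers. Comparing them with the parentals, only the dw allele has switched, so dw is the middle locus and the order is z – dw – g.
Crossovers in the dw–g interval produce the single-crossover classes + + z and dw g + (73 + 59 = 132) plus the double crossovers (31).
RF(dw–g) = (132 + 31) / 800 = 163/800 = 0.2037 → 20.4 cM.

20.4 cM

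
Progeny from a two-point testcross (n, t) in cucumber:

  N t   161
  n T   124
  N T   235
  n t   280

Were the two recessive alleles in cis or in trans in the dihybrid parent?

cis

The two most frequent classes are N T (235) and n t (280); these are the parental (non-recombinant) types.
So the F1 carried N T on one chromosome and n t on the other — the recessive alleles are on the same chromosome (cis / coupling).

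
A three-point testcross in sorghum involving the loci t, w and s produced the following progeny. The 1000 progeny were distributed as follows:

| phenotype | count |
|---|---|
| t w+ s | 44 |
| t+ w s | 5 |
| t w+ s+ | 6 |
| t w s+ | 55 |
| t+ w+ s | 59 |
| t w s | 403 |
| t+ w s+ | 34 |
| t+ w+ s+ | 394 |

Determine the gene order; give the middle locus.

t

The two most frequent reciprocal classes, t w s and t+ w+ s+, are the parental types, so the F1 was t w s / t+ w+ s+.
The two rarest classes, t+ w s and t w+ s+, are the double crossovers. Comparing them with the parentals, only the t allele has switched, so t is the middle locus and the order is w – t – s.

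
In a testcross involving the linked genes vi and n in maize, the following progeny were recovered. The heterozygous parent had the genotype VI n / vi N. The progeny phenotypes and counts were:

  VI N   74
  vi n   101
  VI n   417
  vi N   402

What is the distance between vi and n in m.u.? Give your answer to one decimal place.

17.6 m.u.

The recombinant classes are VI N and vi n: 74 + 101 = 175.
Recombination frequency = 175/994 = 0.1761 ≈ 17.6%, i.e. 17.6 m.u.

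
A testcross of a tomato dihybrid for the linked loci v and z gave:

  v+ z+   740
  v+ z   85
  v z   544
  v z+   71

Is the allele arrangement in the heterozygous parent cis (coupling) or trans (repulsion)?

cis

The two most frequent classes are v+ z+ (740) and v z (544); these are the parental (non-recombinant) types.
So the F1 carried v+ z+ on one chromosome and v z on the other — the recessive alleles are on the same chromosome (cis / coupling).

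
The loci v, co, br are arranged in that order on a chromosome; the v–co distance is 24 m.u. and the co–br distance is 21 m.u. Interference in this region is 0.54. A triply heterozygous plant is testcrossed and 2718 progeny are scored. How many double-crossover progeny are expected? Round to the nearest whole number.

Map distances give recombination frequencies of 0.240 and 0.210 for the two intervals.
With interference 0.54 (so coincidence = 0.46), expected double-crossover frequency = 0.240 × 0.210 × 0.46 = 0.02318.
Expected number = 0.02318 × 2718 = 63.01 ≈ 63.

63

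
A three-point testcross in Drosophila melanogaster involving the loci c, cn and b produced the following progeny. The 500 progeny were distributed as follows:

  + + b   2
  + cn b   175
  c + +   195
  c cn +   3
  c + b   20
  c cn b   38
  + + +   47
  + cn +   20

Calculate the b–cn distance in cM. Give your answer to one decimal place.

The two most frequent reciprocal classes, + cn b and c + +, are the parental types, so the F1 was + cn b / c + +.
The two rarest classes, + + b and c cn +, are the double crossovers. Comparing them with the parentals, only the cn allele has switched, so cn is the middle locus and the order is c – cn – b.
Crossovers in the cn–b interval produce the single-crossover classes + cn + and c + b (20 + 20 = 40) plus the double crossovers (5).
RF(cn–b) = (40 + 5) / 500 = 45/500 = 0.0900 → 9.0 cM.

9.0 cM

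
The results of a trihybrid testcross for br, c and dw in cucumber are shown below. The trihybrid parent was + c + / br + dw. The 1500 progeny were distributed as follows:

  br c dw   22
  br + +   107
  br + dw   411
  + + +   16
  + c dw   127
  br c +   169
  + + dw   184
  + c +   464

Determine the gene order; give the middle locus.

The two rarest classes, + + + and br c dw, are the double crossovers. Comparing them with the parentals, only the c allele has switched, so c is the middle locus and the order is dw – c – br.

c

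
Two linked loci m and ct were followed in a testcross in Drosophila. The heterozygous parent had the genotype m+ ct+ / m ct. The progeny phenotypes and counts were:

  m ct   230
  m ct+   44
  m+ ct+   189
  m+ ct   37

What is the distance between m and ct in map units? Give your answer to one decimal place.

The recombinant classes are m+ ct and m ct+: 37 + 44 = 81.
Recombination frequency = 81/500 = 0.1620 ≈ 16.2%, i.e. 16.2 map units.

16.2 map units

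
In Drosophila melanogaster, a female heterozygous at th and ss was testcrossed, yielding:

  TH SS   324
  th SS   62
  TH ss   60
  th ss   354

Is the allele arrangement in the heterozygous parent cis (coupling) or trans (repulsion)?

cis

The two most frequent classes are TH SS (324) and th ss (354); these are the parental (non-recombinant) types.
So the F1 carried TH SS on one chromosome and th ss on the other — the recessive alleles are on the same chromosome (cis / coupling).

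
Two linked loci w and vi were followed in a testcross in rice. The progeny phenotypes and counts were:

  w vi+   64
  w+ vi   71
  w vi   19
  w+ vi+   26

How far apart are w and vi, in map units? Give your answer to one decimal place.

25.0 map units

The two most frequent classes, w+ vi (71) and w vi+ (64), are the parental types, so the F1 was w+ vi / w vi+.
The recombinant classes are w+ vi+ and w vi: 26 + 19 = 45.
Recombination frequency = 45/180 = 0.2500 ≈ 25.0%, i.e. 25.0 map units.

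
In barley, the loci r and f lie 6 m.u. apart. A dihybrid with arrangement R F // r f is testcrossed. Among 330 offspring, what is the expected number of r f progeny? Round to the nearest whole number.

155

A map distance of 6 m.u. corresponds to a recombination frequency of 0.060.
The F1 is R F / r f, so r f is a parental gamete class with expected frequency (1 − r)/2 = 0.940/2 = 0.4700.
Expected number = 0.4700 × 330 = 155.10 ≈ 155.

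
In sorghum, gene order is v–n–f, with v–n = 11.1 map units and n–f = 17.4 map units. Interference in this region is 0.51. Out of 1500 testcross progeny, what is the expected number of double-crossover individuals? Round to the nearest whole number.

Map distances give recombination frequencies of 0.111 and 0.174 for the two intervals.
With interference 0.51 (so coincidence = 0.49), expected double-crossover frequency = 0.111 × 0.174 × 0.49 = 0.00946.
Expected number = 0.00946 × 1500 = 14.20 ≈ 14.

14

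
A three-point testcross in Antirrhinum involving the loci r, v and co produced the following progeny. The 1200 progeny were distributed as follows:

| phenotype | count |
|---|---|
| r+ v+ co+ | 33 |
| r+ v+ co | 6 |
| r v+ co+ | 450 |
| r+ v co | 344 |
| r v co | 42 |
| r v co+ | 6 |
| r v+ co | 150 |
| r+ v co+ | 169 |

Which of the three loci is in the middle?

The two most frequent reciprocal classes, r v+ co+ and r+ v co, are the parental types, so the F1 was r v+ co+ / r+ v co.
The two rarest classes, r v co+ and r+ v+ co, are the double crossovers. Comparing them with the parentals, only the v allele has switched, so v is the middle locus and the order is co – v – r.

v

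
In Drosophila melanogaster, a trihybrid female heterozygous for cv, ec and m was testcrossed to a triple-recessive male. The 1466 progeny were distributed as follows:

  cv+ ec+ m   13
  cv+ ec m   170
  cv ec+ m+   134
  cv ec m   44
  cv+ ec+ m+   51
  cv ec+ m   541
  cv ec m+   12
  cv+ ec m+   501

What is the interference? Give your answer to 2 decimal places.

The two most frequent reciprocal classes, cv+ ec m+ and cv ec+ m, are the parental types, so the F1 was cv+ ec m+ / cv ec+ m.
The two rarest classes, cv ec m+ and cv+ ec+ m, are the double crossovers. Comparing them with the parentals, only the cv allele has switched, so cv is the middle locus and the order is m – cv – ec.
m–cv: (304 + 25)/1466 = 0.2244; cv–ec: (95 + 25)/1466 = 0.0819.
Expected DCO frequency = 0.2244 × 0.0819 ≈ 0.01838; observed = 25/1466 ≈ 0.01705.
Coefficient of coincidence = 0.01705/0.01838 ≈ 0.93; interference = 1 − 0.93 = 0.07.

0.07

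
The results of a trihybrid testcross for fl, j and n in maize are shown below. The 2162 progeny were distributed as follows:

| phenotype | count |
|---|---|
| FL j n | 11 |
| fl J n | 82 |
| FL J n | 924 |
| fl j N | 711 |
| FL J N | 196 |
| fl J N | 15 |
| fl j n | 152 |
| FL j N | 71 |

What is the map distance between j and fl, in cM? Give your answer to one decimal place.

8.3 cM

The two most frequent reciprocal classes, fl j N and FL J n, are the parental types, so the F1 was fl j N / FL J n.
The two rarest classes, fl J N and FL j n, are the double crossovers. Comparing them with the parentals, only the j allele has switched, so j is the middle locus and the order is n – j – fl.
Crossovers in the j–fl interval produce the single-crossover classes FL j N and fl J n (71 + 82 = 153) plus the double crossovers (26).
RF(j–fl) = (153 + 26) / 2162 = 179/2162 = 0.0828 → 8.3 cM.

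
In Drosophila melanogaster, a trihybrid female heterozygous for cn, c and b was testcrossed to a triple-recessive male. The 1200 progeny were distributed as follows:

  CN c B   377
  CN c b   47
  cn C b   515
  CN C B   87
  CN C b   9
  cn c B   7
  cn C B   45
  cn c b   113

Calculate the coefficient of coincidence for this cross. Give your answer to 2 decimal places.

0.82

The two most frequent reciprocal classes, CN c B and cn C b, are the parental types, so the F1 was CN c B / cn C b.
The two rarest classes, cn c B and CN C b, are the double crossovers. Comparing them with the parentals, only the cn allele has switched, so cn is the middle locus and the order is b – cn – c.
b–cn: (92 + 16)/1200 = 0.0900; cn–c: (200 + 16)/1200 = 0.1800.
Expected DCO frequency = 0.0900 × 0.1800 ≈ 0.01620; observed = 16/1200 ≈ 0.01333.
Coefficient of coincidence = 0.01333/0.01620 ≈ 0.82.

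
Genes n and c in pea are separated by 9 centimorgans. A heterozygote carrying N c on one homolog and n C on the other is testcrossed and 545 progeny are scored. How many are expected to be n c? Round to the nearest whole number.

25

A map distance of 9 centimorgans corresponds to a recombination frequency of 0.090.
The F1 is N c / n C, so n c is a recombinant gamete class with expected frequency r/2 = 0.090/2 = 0.0450.
Expected number = 0.0450 × 545 = 24.52 ≈ 25.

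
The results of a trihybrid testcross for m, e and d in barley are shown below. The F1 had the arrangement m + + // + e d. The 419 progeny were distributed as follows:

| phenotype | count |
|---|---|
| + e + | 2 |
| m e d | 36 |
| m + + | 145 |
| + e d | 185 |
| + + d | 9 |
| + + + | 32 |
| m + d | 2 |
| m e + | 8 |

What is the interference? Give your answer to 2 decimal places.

The two rarest classes, m + d and + e +, are the double crossovers. Comparing them with the parentals, only the d allele has switched, so d is the middle locus and the order is m – d – e.
m–d: (68 + 4)/419 = 0.1718; d–e: (17 + 4)/419 = 0.0501.
Expected DCO frequency = 0.1718 × 0.0501 ≈ 0.00861; observed = 4/419 ≈ 0.00955.
Coefficient of coincidence = 0.00955/0.00861 ≈ 1.11; interference = 1 − 1.11 = -0.11.

-0.11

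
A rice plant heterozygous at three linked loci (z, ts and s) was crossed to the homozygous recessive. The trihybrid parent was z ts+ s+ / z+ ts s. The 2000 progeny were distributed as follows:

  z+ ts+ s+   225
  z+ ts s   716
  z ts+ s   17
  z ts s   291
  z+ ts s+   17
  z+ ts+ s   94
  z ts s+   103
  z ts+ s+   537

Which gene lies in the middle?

s

The two rarest classes, z ts+ s and z+ ts s+, are the double crossovers. Comparing them with the parentals, only the s allele has switched, so s is the middle locus and the order is z – s – ts.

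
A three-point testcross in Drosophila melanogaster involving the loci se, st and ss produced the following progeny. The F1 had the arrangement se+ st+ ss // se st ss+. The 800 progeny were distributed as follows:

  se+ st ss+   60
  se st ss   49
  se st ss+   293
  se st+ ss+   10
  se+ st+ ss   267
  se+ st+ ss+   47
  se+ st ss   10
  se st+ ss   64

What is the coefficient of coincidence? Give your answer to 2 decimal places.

0.96

The two rarest classes, se+ st ss and se st+ ss+, are the double crossovers. Comparing them with the parentals, only the st allele has switched, so st is the middle locus and the order is ss – st – se.
ss–st: (96 + 20)/800 = 0.1450; st–se: (124 + 20)/800 = 0.1800.
Expected DCO frequency = 0.1450 × 0.1800 ≈ 0.02610; observed = 20/800 ≈ 0.02500.
Coefficient of coincidence = 0.02500/0.02610 ≈ 0.96.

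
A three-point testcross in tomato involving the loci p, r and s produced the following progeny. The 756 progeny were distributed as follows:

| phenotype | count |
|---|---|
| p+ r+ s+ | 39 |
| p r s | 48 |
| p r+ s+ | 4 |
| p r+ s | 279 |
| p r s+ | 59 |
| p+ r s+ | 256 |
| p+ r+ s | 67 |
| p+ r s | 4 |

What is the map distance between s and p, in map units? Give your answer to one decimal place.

17.7 map units

The two most frequent reciprocal classes, p+ r s+ and p r+ s, are the parental types, so the F1 was p+ r s+ / p r+ s.
The two rarest classes, p+ r s and p r+ s+, are the double crossovers. Comparing them with the parentals, only the s allele has switched, so s is the middle locus and the order is p – s – r.
Crossovers in the p–s interval produce the single-crossover classes p r s+ and p+ r+ s (59 + 67 = 126) plus the double crossovers (8).
RF(p–s) = (126 + 8) / 756 = 134/756 = 0.1772 → 17.7 map units.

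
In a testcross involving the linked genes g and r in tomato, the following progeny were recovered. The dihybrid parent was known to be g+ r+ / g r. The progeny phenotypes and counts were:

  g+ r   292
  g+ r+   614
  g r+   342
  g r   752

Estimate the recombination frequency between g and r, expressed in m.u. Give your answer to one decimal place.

31.7 m.u.

The recombinant classes are g+ r and g r+: 292 + 342 = 634.
Recombination frequency = 634/2000 = 0.3170 ≈ 31.7%, i.e. 31.7 m.u.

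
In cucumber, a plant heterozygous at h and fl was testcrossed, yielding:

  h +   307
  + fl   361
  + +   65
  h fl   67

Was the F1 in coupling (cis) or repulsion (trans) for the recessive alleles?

The two most frequent classes are + fl (361) and h + (307); these are the parental (non-recombinant) types.
So the F1 carried + fl on one chromosome and h + on the other — the recessive alleles are on opposite chromosomes (trans / repulsion).

trans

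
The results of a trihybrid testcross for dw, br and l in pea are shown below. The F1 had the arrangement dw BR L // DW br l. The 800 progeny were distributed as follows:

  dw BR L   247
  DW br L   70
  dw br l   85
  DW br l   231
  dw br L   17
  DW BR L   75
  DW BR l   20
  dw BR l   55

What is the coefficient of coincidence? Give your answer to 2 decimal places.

The two rarest classes, dw br L and DW BR l, are the double crossovers. Comparing them with the parentals, only the br allele has switched, so br is the middle locus and the order is l – br – dw.
l–br: (125 + 37)/800 = 0.2025; br–dw: (160 + 37)/800 = 0.2462.
Expected DCO frequency = 0.2025 × 0.2462 ≈ 0.04986; observed = 37/800 ≈ 0.04625.
Coefficient of coincidence = 0.04625/0.04986 ≈ 0.93.

0.93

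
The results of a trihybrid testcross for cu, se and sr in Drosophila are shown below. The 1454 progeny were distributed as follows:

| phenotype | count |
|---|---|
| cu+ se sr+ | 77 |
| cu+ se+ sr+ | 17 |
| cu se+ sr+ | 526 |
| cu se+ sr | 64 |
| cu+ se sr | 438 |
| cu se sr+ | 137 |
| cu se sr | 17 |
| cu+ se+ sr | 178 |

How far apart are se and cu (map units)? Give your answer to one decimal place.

The two most frequent reciprocal classes, cu se+ sr+ and cu+ se sr, are the parental types, so the F1 was cu se+ sr+ / cu+ se sr.
The two rarest classes, cu+ se+ sr+ and cu se sr, are the double crossovers. Comparing them with the parentals, only the cu allele has switched, so cu is the middle locus and the order is sr – cu – se.
Crossovers in the cu–se interval produce the single-crossover classes cu se sr+ and cu+ se+ sr (137 + 178 = 315) plus the double crossovers (34).
RF(cu–se) = (315 + 34) / 1454 = 349/1454 = 0.2400 → 24.0 map units.

24.0 map units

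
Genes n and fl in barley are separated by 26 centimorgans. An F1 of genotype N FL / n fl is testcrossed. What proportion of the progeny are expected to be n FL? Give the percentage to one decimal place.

13.0%

A map distance of 26 centimorgans corresponds to a recombination frequency of 0.260.
The F1 is N FL / n fl, so n FL is a recombinant gamete class with expected frequency r/2 = 0.260/2 = 0.1300.
That is 0.1300 = 13.0% of the progeny.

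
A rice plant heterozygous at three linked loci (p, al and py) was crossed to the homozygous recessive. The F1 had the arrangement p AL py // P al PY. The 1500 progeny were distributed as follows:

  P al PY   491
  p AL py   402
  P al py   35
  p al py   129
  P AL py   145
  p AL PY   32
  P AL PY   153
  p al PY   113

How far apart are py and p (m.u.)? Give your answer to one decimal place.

21.7 m.u.

The two rarest classes, p AL PY and P al py, are the double crossovers. Comparing them with the parentals, only the py allele has switched, so py is the middle locus and the order is al – py – p.
Crossovers in the py–p interval produce the single-crossover classes P AL py and p al PY (145 + 113 = 258) plus the double crossovers (67).
RF(py–p) = (258 + 67) / 1500 = 325/1500 = 0.2167 → 21.7 m.u.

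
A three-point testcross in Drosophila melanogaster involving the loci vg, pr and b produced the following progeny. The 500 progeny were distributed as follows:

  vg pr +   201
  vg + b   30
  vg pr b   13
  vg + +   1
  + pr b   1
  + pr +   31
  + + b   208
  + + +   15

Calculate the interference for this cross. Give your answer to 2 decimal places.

0.47

The two most frequent reciprocal classes, vg pr + and + + b, are the parental types, so the F1 was vg pr + / + + b.
The two rarest classes, vg + + and + pr b, are the double crossovers. Comparing them with the parentals, only the pr allele has switched, so pr is the middle locus and the order is b – pr – vg.
b–pr: (28 + 2)/500 = 0.0600; pr–vg: (61 + 2)/500 = 0.1260.
Expected DCO frequency = 0.0600 × 0.1260 ≈ 0.00756; observed = 2/500 ≈ 0.00400.
Coefficient of coincidence = 0.00400/0.00756 ≈ 0.53; interference = 1 − 0.53 = 0.47.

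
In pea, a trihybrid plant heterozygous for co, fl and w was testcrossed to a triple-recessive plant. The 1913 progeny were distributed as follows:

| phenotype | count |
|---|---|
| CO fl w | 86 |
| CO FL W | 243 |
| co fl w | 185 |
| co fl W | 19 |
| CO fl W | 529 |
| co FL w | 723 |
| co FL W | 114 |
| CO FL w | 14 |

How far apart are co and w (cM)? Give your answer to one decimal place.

12.2 cM

The two most frequent reciprocal classes, CO fl W and co FL w, are the parental types, so the F1 was CO fl W / co FL w.
The two rarest classes, co fl W and CO FL w, are the double crossovers. Comparing them with the parentals, only the co allele has switched, so co is the middle locus and the order is fl – co – w.
Crossovers in the co–w interval produce the single-crossover classes CO fl w and co FL W (86 + 114 = 200) plus the double crossovers (33).
RF(co–w) = (200 + 33) / 1913 = 233/1913 = 0.1218 → 12.2 cM.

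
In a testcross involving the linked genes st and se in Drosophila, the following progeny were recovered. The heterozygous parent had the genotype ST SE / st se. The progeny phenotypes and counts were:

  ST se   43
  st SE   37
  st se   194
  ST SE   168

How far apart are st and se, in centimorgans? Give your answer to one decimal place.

The recombinant classes are ST se and st SE: 43 + 37 = 80.
Recombination frequency = 80/442 = 0.1810 ≈ 18.1%, i.e. 18.1 centimorgans.

18.1 centimorgans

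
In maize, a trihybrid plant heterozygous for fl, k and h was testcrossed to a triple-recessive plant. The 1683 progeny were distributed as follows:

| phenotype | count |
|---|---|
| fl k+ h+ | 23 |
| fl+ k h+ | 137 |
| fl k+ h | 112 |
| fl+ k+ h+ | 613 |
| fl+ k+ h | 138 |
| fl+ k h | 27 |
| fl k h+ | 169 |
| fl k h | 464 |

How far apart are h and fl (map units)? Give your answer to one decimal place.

21.2 map units

The two most frequent reciprocal classes, fl k h and fl+ k+ h+, are the parental types, so the F1 was fl k h / fl+ k+ h+.
The two rarest classes, fl+ k h and fl k+ h+, are the double crossovers. Comparing them with the parentals, only the fl allele has switched, so fl is the middle locus and the order is k – fl – h.
Crossovers in the fl–h interval produce the single-crossover classes fl k h+ and fl+ k+ h (169 + 138 = 307) plus the double crossovers (50).
RF(fl–h) = (307 + 50) / 1683 = 357/1683 = 0.2121 → 21.2 map units.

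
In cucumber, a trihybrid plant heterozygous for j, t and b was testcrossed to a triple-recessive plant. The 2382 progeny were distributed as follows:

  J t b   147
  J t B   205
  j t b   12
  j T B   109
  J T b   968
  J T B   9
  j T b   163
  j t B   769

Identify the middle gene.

b

The two most frequent reciprocal classes, j t B and J T b, are the parental types, so the F1 was j t B / J T b.
The two rarest classes, j t b and J T B, are the double crossovers. Comparing them with the parentals, only the b allele has switched, so b is the middle locus and the order is t – b – j.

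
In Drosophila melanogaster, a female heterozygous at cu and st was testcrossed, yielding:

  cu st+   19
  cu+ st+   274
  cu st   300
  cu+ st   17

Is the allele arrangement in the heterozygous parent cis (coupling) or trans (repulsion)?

cis

The two most frequent classes are cu+ st+ (274) and cu st (300); these are the parental (non-recombinant) types.
So the F1 carried cu+ st+ on one chromosome and cu st on the other — the recessive alleles are on the same chromosome (cis / coupling).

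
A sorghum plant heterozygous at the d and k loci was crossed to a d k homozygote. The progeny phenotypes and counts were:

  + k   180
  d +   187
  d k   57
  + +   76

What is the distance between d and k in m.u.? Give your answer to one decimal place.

26.6 m.u.

The two most frequent classes, + k (180) and d + (187), are the parental types, so the F1 was + k / d +.
The recombinant classes are + + and d k: 76 + 57 = 133.
Recombination frequency = 133/500 = 0.2660 ≈ 26.6%, i.e. 26.6 m.u.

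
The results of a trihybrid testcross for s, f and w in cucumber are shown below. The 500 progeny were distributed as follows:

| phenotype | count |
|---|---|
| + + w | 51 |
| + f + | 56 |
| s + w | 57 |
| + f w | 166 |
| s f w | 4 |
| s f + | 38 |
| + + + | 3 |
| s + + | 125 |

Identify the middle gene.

s

The two most frequent reciprocal classes, + f w and s + +, are the parental types, so the F1 was + f w / s + +.
The two rarest classes, s f w and + + +, are the double crossovers. Comparing them with the parentals, only the s allele has switched, so s is the middle locus and the order is f – s – w.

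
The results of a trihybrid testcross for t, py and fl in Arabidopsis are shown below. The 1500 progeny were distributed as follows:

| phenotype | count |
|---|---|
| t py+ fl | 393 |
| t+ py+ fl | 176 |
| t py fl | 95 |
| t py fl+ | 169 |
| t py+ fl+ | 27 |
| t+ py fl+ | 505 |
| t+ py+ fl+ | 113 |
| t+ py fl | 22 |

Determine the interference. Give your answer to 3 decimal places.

0.274

The two most frequent reciprocal classes, t+ py fl+ and t py+ fl, are the parental types, so the F1 was t+ py fl+ / t py+ fl.
The two rarest classes, t+ py fl and t py+ fl+, are the double crossovers. Comparing them with the parentals, only the fl allele has switched, so fl is the middle locus and the order is py – fl – t.
py–fl: (208 + 49)/1500 = 0.1713; fl–t: (345 + 49)/1500 = 0.2627.
Expected DCO frequency = 0.1713 × 0.2627 ≈ 0.04500; observed = 49/1500 ≈ 0.03267.
Coefficient of coincidence = 0.03267/0.04500 ≈ 0.726; interference = 1 − 0.726 = 0.274.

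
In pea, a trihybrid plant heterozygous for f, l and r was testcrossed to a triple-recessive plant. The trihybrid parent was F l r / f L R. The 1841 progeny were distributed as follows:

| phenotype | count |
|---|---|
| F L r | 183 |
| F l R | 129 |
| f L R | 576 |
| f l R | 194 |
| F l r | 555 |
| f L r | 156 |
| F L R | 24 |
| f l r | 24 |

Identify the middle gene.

f

The two rarest classes, f l r and F L R, are the double crossovers. Comparing them with the parentals, only the f allele has switched, so f is the middle locus and the order is l – f – r.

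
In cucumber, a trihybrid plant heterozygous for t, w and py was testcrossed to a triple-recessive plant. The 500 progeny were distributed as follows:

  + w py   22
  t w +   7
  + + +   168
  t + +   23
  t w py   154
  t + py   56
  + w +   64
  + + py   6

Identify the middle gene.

py

The two most frequent reciprocal classes, t w py and + + +, are the parental types, so the F1 was t w py / + + +.
The two rarest classes, t w + and + + py, are the double crossovers. Comparing them with the parentals, only the py allele has switched, so py is the middle locus and the order is t – py – w.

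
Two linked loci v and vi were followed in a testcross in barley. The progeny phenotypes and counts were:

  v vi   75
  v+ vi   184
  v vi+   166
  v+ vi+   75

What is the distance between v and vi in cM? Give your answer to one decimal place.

The two most frequent classes, v+ vi (184) and v vi+ (166), are the parental types, so the F1 was v+ vi / v vi+.
The recombinant classes are v+ vi+ and v vi: 75 + 75 = 150.
Recombination frequency = 150/500 = 0.3000 ≈ 30.0%, i.e. 30.0 cM.

30.0 cM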